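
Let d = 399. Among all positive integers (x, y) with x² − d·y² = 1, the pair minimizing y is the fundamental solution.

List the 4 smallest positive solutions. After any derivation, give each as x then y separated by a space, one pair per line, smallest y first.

d=399: √d = [19; 1,38] (ℓ=2, even), read p_1/q_1
step 0: (19, 1)  from 19·(1,0) + (0,1)
step 1: (20, 1)  from 1·(19,1) + (1,0)
→ (20, 1).  Check: 20²=400, 399·1²=399, difference 1.
(20+1√399)^2 = 799 + 40√399
(20+1√399)^3 = 31940 + 1599√399
(20+1√399)^4 = 1276801 + 63920√399

20 1
799 40
31940 1599
1276801 63920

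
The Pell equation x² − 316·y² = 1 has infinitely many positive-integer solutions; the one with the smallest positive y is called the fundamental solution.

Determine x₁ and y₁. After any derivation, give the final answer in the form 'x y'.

12799 720

√316 = [17; 1,3,2,8,2,3,1,34, …], period ℓ=8 (even) → k=7
step 0: (17, 1)  from 17·(1,0) + (0,1)
step 1: (18, 1)  from 1·(17,1) + (1,0)
…
step 6: (9937, 559)  from 3·(2862,161) + (1351,76)
step 7: (12799, 720)  from 1·(9937,559) + (2862,161)
→ (12799, 720).  Check: 12799²=163814401, 316·720²=163814400, difference 1.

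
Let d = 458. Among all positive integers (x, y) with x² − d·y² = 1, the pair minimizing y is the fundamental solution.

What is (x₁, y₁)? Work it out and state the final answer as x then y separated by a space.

22899 1070

√458 → a₀=21, period (2,2,42); ℓ=3 odd so k=5
i=0: a=21 ⇒ p=21, q=1
i=1: a=2 ⇒ p=43, q=2
i=2: a=2 ⇒ p=107, q=5
i=3: a=42 ⇒ p=4537, q=212
i=4: a=2 ⇒ p=9181, q=429
i=5: a=2 ⇒ p=22899, q=1070
fundamental: x₁=22899, y₁=1070  (since 524364201 − 458·1144900 = 1)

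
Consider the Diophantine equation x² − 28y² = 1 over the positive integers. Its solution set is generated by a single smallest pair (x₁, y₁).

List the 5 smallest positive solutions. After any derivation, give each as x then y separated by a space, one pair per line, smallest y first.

127 24
32257 6096
8193151 1548360
2081028097 393277344
528572943487 99890897016

√28 = [5; 3,2,3,10, …], period ℓ=4 (even) → k=3
a_0=5:  p_0=5·1+0=5,  q_0=5·0+1=1
…
a_2=2:  p_2=2·16+5=37,  q_2=2·3+1=7
a_3=3:  p_3=3·37+16=127,  q_3=3·7+3=24
fundamental: x₁=127, y₁=24  (since 16129 − 28·576 = 1)
(x_2, y_2) = (127·127 + 28·24·24, 127·24 + 24·127) = (32257, 6096)
(x_3, y_3) = (127·32257 + 28·24·6096, 127·6096 + 24·32257) = (8193151, 1548360)
(x_4, y_4) = (127·8193151 + 28·24·1548360, 127·1548360 + 24·8193151) = (2081028097, 393277344)
(x_5, y_5) = (127·2081028097 + 28·24·393277344, 127·393277344 + 24·2081028097) = (528572943487, 99890897016)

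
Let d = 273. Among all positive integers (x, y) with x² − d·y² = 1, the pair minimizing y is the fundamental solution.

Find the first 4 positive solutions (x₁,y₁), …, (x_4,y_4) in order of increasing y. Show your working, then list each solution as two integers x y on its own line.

[16; 1,1,10,1,1,32] for √273; ℓ=6 ⇒ convergent index 5
i=0: a=16 ⇒ p=16, q=1
i=1: a=1 ⇒ p=17, q=1
…
i=4: a=1 ⇒ p=380, q=23
i=5: a=1 ⇒ p=727, q=44
fundamental: x₁=727, y₁=44  (since 528529 − 273·1936 = 1)
(x_2, y_2) = (727·727 + 273·44·44, 727·44 + 44·727) = (1057057, 63976)
(x_3, y_3) = (727·1057057 + 273·44·63976, 727·63976 + 44·1057057) = (1536960151, 93021060)
(x_4, y_4) = (727·1536960151 + 273·44·93021060, 727·93021060 + 44·1536960151) = (2234739002497, 135252557264)

727 44
1057057 63976
1536960151 93021060
2234739002497 135252557264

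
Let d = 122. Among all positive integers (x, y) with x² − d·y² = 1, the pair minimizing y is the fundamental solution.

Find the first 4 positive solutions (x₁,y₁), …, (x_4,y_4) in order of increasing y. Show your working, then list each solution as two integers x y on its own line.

√122 → a₀=11, period (22); ℓ=1 odd so k=1
step 0: (11, 1)  from 11·(1,0) + (0,1)
step 1: (243, 22)  from 22·(11,1) + (1,0)
(x₁, y₁) = (243, 22);  243² − 122·22² = 1 ✓
n=2: (243,22)∘(243,22) = (243·243+122·22·22, 243·22+22·243) = (118097,10692)
n=3: (118097,10692)∘(243,22) = (243·118097+122·22·10692, 243·10692+22·118097) = (57394899,5196290)
n=4: (57394899,5196290)∘(243,22) = (243·57394899+122·22·5196290, 243·5196290+22·57394899) = (27893802817,2525386248)

243 22
118097 10692
57394899 5196290
27893802817 2525386248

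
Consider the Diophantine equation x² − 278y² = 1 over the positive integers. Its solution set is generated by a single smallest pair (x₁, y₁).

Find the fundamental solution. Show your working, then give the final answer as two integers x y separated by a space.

d=278: √d = [16; 1,2,16,2,1,32] (ℓ=6, even), read p_5/q_5
step 0: (16, 1)  from 16·(1,0) + (0,1)
step 1: (17, 1)  from 1·(16,1) + (1,0)
step 2: (50, 3)  from 2·(17,1) + (16,1)
step 3: (817, 49)  from 16·(50,3) + (17,1)
step 4: (1684, 101)  from 2·(817,49) + (50,3)
step 5: (2501, 150)  from 1·(1684,101) + (817,49)
→ (2501, 150).  Check: 2501²=6255001, 278·150²=6255000, difference 1.

2501 150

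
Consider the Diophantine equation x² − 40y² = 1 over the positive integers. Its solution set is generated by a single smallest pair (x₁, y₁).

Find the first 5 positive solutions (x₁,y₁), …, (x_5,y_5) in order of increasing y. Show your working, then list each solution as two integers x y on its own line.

19 3
721 114
27379 4329
1039681 164388
39480499 6242415

√40 → a₀=6, period (3,12); ℓ=2 even so k=1
step 0: (6, 1)  from 6·(1,0) + (0,1)
step 1: (19, 3)  from 3·(6,1) + (1,0)
(x₁, y₁) = (19, 3);  19² − 40·3² = 1 ✓
k=2:  x_2 = 19·19+40·3·3 = 721,  y_2 = 19·3+3·19 = 114
k=3:  x_3 = 19·721+40·3·114 = 27379,  y_3 = 19·114+3·721 = 4329
k=4:  x_4 = 19·27379+40·3·4329 = 1039681,  y_4 = 19·4329+3·27379 = 164388
k=5:  x_5 = 19·1039681+40·3·164388 = 39480499,  y_5 = 19·164388+3·1039681 = 6242415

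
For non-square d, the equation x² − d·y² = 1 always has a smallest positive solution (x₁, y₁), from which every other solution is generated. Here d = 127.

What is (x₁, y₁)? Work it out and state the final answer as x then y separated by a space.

4730624 419775

√127 → a₀=11, period (3,1,2,2,7,11,7,2,2,1,3,22); ℓ=12 even so k=11
step 0: (11, 1)  from 11·(1,0) + (0,1)
…
step 3: (124, 11)  from 2·(45,4) + (34,3)
step 4: (293, 26)  from 2·(124,11) + (45,4)
step 5: (2175, 193)  from 7·(293,26) + (124,11)
…
step 8: (367620, 32621)  from 2·(171701,15236) + (24218,2149)
…
step 10: (1274561, 113099)  from 1·(906941,80478) + (367620,32621)
step 11: (4730624, 419775)  from 3·(1274561,113099) + (906941,80478)
(x₁, y₁) = (4730624, 419775);  4730624² − 127·419775² = 1 ✓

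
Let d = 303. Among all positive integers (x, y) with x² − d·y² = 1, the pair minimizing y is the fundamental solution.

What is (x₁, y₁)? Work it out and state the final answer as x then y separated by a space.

[17; 2,2,5,2,2,34] for √303; ℓ=6 ⇒ convergent index 5
k=0  a_k=17  p_k/q_k = 17/1
…
k=2  a_k=2  p_k/q_k = 87/5
k=3  a_k=5  p_k/q_k = 470/27
k=4  a_k=2  p_k/q_k = 1027/59
k=5  a_k=2  p_k/q_k = 2524/145
fundamental: x₁=2524, y₁=145  (since 6370576 − 303·21025 = 1)

2524 145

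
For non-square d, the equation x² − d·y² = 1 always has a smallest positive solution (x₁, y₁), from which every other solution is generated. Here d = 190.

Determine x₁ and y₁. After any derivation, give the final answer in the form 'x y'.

[13; 1,3,1,1,1,…,3,1,26] for √190; ℓ=14 ⇒ convergent index 13
a_0=13:  p_0=13·1+0=13,  q_0=13·0+1=1
…
a_6=2:  p_6=2·193+124=510,  q_6=2·14+9=37
a_7=2:  p_7=2·510+193=1213,  q_7=2·37+14=88
a_8=2:  p_8=2·1213+510=2936,  q_8=2·88+37=213
…
a_10=1:  p_10=1·4149+2936=7085,  q_10=1·301+213=514
…
a_12=3:  p_12=3·11234+7085=40787,  q_12=3·815+514=2959
a_13=1:  p_13=1·40787+11234=52021,  q_13=1·2959+815=3774
(x₁, y₁) = (52021, 3774);  52021² − 190·3774² = 1 ✓

52021 3774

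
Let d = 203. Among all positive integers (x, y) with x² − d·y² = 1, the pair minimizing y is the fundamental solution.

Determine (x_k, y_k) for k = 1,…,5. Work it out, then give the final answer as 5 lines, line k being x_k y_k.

[14; 4,28] for √203; ℓ=2 ⇒ convergent index 1
i=0: a=14 ⇒ p=14, q=1
i=1: a=4 ⇒ p=57, q=4
→ (57, 4).  Check: 57²=3249, 203·4²=3248, difference 1.
(x_2, y_2) = (57·57 + 203·4·4, 57·4 + 4·57) = (6497, 456)
(x_3, y_3) = (57·6497 + 203·4·456, 57·456 + 4·6497) = (740601, 51980)
(x_4, y_4) = (57·740601 + 203·4·51980, 57·51980 + 4·740601) = (84422017, 5925264)
(x_5, y_5) = (57·84422017 + 203·4·5925264, 57·5925264 + 4·84422017) = (9623369337, 675428116)

57 4
6497 456
740601 51980
84422017 5925264
9623369337 675428116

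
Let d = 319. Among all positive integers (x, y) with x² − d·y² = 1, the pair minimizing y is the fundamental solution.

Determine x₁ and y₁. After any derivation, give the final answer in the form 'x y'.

12901780 722361

√319 → a₀=17, period (1,6,5,1,4,…,6,1,34); ℓ=14 even so k=13
i=0: a=17 ⇒ p=17, q=1
i=1: a=1 ⇒ p=18, q=1
i=2: a=6 ⇒ p=125, q=7
i=3: a=5 ⇒ p=643, q=36
…
i=5: a=4 ⇒ p=3715, q=208
…
i=12: a=6 ⇒ p=11102899, q=621643
i=13: a=1 ⇒ p=12901780, q=722361
→ (12901780, 722361).  Check: 12901780²=166455927168400, 319·722361²=166455927168399, difference 1.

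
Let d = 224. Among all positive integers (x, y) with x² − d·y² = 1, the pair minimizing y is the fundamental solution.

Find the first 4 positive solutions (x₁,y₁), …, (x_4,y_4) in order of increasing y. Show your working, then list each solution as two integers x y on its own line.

[14; 1,28] for √224; ℓ=2 ⇒ convergent index 1
i=0: a=14 ⇒ p=14, q=1
i=1: a=1 ⇒ p=15, q=1
fundamental: x₁=15, y₁=1  (since 225 − 224·1 = 1)
k=2:  x_2 = 15·15+224·1·1 = 449,  y_2 = 15·1+1·15 = 30
k=3:  x_3 = 15·449+224·1·30 = 13455,  y_3 = 15·30+1·449 = 899
k=4:  x_4 = 15·13455+224·1·899 = 403201,  y_4 = 15·899+1·13455 = 26940

15 1
449 30
13455 899
403201 26940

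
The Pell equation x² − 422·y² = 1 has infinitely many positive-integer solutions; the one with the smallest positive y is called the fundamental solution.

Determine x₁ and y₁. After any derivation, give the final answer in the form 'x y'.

7022501 341850

[20; 1,1,5,2,1,…,1,1,40] for √422; ℓ=14 ⇒ convergent index 13
k=0  a_k=20  p_k/q_k = 20/1
…
k=2  a_k=1  p_k/q_k = 41/2
k=3  a_k=5  p_k/q_k = 226/11
k=4  a_k=2  p_k/q_k = 493/24
k=5  a_k=1  p_k/q_k = 719/35
k=6  a_k=3  p_k/q_k = 2650/129
…
k=9  a_k=1  p_k/q_k = 217526/10589
…
k=11  a_k=5  p_k/q_k = 3211821/156349
k=12  a_k=1  p_k/q_k = 3810680/185501
k=13  a_k=1  p_k/q_k = 7022501/341850
→ (7022501, 341850).  Check: 7022501²=49315520295001, 422·341850²=49315520295000, difference 1.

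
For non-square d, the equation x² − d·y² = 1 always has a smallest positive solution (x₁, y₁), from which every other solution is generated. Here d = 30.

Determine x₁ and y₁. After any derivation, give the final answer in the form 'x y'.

11 2

[5; 2,10] for √30; ℓ=2 ⇒ convergent index 1
step 0: (5, 1)  from 5·(1,0) + (0,1)
step 1: (11, 2)  from 2·(5,1) + (1,0)
fundamental: x₁=11, y₁=2  (since 121 − 30·4 = 1)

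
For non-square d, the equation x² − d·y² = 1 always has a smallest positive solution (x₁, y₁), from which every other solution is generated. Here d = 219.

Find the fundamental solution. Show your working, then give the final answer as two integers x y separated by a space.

74 5

√219 → a₀=14, period (1,3,1,28); ℓ=4 even so k=3
a_0=14:  p_0=14·1+0=14,  q_0=14·0+1=1
…
a_2=3:  p_2=3·15+14=59,  q_2=3·1+1=4
a_3=1:  p_3=1·59+15=74,  q_3=1·4+1=5
(x₁, y₁) = (74, 5);  74² − 219·5² = 1 ✓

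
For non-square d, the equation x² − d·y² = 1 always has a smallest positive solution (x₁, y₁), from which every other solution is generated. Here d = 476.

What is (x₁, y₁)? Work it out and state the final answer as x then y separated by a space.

28799 1320

d=476: √d = [21; 1,4,2,10,2,4,1,42] (ℓ=8, even), read p_7/q_7
a_0=21:  p_0=21·1+0=21,  q_0=21·0+1=1
…
a_2=4:  p_2=4·22+21=109,  q_2=4·1+1=5
…
a_6=4:  p_6=4·5258+2509=23541,  q_6=4·241+115=1079
a_7=1:  p_7=1·23541+5258=28799,  q_7=1·1079+241=1320
(x₁, y₁) = (28799, 1320);  28799² − 476·1320² = 1 ✓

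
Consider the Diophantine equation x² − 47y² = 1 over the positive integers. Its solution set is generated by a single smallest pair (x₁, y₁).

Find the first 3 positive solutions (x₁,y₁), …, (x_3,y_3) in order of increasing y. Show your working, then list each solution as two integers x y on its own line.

48 7
4607 672
442224 64505

√47 = [6; 1,5,1,12, …], period ℓ=4 (even) → k=3
k=0  a_k=6  p_k/q_k = 6/1
…
k=2  a_k=5  p_k/q_k = 41/6
k=3  a_k=1  p_k/q_k = 48/7
(x₁, y₁) = (48, 7);  48² − 47·7² = 1 ✓
(48+7√47)^2 = 4607 + 672√47
(48+7√47)^3 = 442224 + 64505√47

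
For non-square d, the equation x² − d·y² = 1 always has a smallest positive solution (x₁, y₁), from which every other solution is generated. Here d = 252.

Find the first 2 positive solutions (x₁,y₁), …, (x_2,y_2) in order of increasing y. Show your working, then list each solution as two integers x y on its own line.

d=252: √d = [15; 1,6,1,30] (ℓ=4, even), read p_3/q_3
i=0: a=15 ⇒ p=15, q=1
…
i=2: a=6 ⇒ p=111, q=7
i=3: a=1 ⇒ p=127, q=8
→ (127, 8).  Check: 127²=16129, 252·8²=16128, difference 1.
n=2: (127,8)∘(127,8) = (127·127+252·8·8, 127·8+8·127) = (32257,2032)

127 8
32257 2032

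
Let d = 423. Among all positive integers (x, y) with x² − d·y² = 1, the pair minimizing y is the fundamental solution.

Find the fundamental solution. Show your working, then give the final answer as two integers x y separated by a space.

√423 → a₀=20, period (1,1,3,4,3,1,1,40); ℓ=8 even so k=7
i=0: a=20 ⇒ p=20, q=1
…
i=3: a=3 ⇒ p=144, q=7
i=4: a=4 ⇒ p=617, q=30
i=5: a=3 ⇒ p=1995, q=97
i=6: a=1 ⇒ p=2612, q=127
i=7: a=1 ⇒ p=4607, q=224
fundamental: x₁=4607, y₁=224  (since 21224449 − 423·50176 = 1)

4607 224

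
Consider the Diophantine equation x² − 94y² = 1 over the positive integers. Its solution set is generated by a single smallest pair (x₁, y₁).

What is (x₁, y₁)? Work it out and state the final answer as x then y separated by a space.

2143295 221064

√94 = [9; 1,2,3,1,1,…,2,1,18, …], period ℓ=16 (even) → k=15
i=0: a=9 ⇒ p=9, q=1
i=1: a=1 ⇒ p=10, q=1
i=2: a=2 ⇒ p=29, q=3
i=3: a=3 ⇒ p=97, q=10
i=4: a=1 ⇒ p=126, q=13
i=5: a=1 ⇒ p=223, q=23
i=6: a=5 ⇒ p=1241, q=128
…
i=8: a=8 ⇒ p=12953, q=1336
i=9: a=1 ⇒ p=14417, q=1487
i=10: a=5 ⇒ p=85038, q=8771
i=11: a=1 ⇒ p=99455, q=10258
i=12: a=1 ⇒ p=184493, q=19029
…
i=14: a=2 ⇒ p=1490361, q=153719
i=15: a=1 ⇒ p=2143295, q=221064
→ (2143295, 221064).  Check: 2143295²=4593713457025, 94·221064²=4593713457024, difference 1.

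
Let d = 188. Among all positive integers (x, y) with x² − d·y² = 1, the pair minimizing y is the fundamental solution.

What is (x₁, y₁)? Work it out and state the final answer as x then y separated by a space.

√188 → a₀=13, period (1,2,2,6,2,2,1,26); ℓ=8 even so k=7
k=0  a_k=13  p_k/q_k = 13/1
k=1  a_k=1  p_k/q_k = 14/1
k=2  a_k=2  p_k/q_k = 41/3
k=3  a_k=2  p_k/q_k = 96/7
k=4  a_k=6  p_k/q_k = 617/45
k=5  a_k=2  p_k/q_k = 1330/97
k=6  a_k=2  p_k/q_k = 3277/239
k=7  a_k=1  p_k/q_k = 4607/336
→ (4607, 336).  Check: 4607²=21224449, 188·336²=21224448, difference 1.

4607 336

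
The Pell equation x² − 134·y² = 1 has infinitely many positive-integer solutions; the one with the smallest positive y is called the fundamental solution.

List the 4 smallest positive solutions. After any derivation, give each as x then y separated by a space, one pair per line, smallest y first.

d=134: √d = [11; 1,1,2,1,3,…,1,1,22] (ℓ=14, even), read p_13/q_13
k=0  a_k=11  p_k/q_k = 11/1
k=1  a_k=1  p_k/q_k = 12/1
…
k=5  a_k=3  p_k/q_k = 301/26
k=6  a_k=1  p_k/q_k = 382/33
…
k=11  a_k=2  p_k/q_k = 61896/5347
k=12  a_k=1  p_k/q_k = 84029/7259
k=13  a_k=1  p_k/q_k = 145925/12606
fundamental: x₁=145925, y₁=12606  (since 21294105625 − 134·158911236 = 1)
k=2:  x_2 = 145925·145925+134·12606·12606 = 42588211249,  y_2 = 145925·12606+12606·145925 = 3679061100
k=3:  x_3 = 145925·42588211249+134·12606·3679061100 = 12429369452874725,  y_3 = 145925·3679061100+12606·42588211249 = 1073733982022394
k=4:  x_4 = 145925·12429369452874725+134·12606·1073733982022394 = 3627511474778900280001,  y_4 = 145925·1073733982022394+12606·12429369452874725 = 313369262649556627800

145925 12606
42588211249 3679061100
12429369452874725 1073733982022394
3627511474778900280001 313369262649556627800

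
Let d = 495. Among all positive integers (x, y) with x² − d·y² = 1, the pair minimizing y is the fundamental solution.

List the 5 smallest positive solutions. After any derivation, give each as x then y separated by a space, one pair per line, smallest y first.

89 4
15841 712
2819609 126732
501874561 22557584
89330852249 4015123220

√495 = [22; 4,44, …], period ℓ=2 (even) → k=1
k=0  a_k=22  p_k/q_k = 22/1
k=1  a_k=4  p_k/q_k = 89/4
→ (89, 4).  Check: 89²=7921, 495·4²=7920, difference 1.
(89+4√495)^2 = 15841 + 712√495
(89+4√495)^3 = 2819609 + 126732√495
(89+4√495)^4 = 501874561 + 22557584√495
(89+4√495)^5 = 89330852249 + 4015123220√495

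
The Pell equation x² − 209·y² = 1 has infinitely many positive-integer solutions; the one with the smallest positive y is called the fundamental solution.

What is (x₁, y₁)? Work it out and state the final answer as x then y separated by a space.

d=209: √d = [14; 2,5,3,2,3,5,2,28] (ℓ=8, even), read p_7/q_7
step 0: (14, 1)  from 14·(1,0) + (0,1)
step 1: (29, 2)  from 2·(14,1) + (1,0)
step 2: (159, 11)  from 5·(29,2) + (14,1)
…
step 4: (1171, 81)  from 2·(506,35) + (159,11)
step 5: (4019, 278)  from 3·(1171,81) + (506,35)
step 6: (21266, 1471)  from 5·(4019,278) + (1171,81)
step 7: (46551, 3220)  from 2·(21266,1471) + (4019,278)
(x₁, y₁) = (46551, 3220);  46551² − 209·3220² = 1 ✓

46551 3220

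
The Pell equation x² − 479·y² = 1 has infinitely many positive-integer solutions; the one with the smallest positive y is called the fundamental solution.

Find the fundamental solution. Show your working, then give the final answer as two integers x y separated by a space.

√479 → a₀=21, period (1,7,1,3,2,21,2,3,1,7,1,42); ℓ=12 even so k=11
i=0: a=21 ⇒ p=21, q=1
…
i=7: a=2 ⇒ p=75879, q=3467
…
i=10: a=7 ⇒ p=2648849, q=121029
i=11: a=1 ⇒ p=2989440, q=136591
fundamental: x₁=2989440, y₁=136591  (since 8936751513600 − 479·18657101281 = 1)

2989440 136591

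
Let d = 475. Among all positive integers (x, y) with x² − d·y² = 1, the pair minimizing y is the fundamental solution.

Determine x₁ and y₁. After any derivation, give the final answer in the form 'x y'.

[21; 1,3,1,6,2,6,1,3,1,42] for √475; ℓ=10 ⇒ convergent index 9
step 0: (21, 1)  from 21·(1,0) + (0,1)
step 1: (22, 1)  from 1·(21,1) + (1,0)
step 2: (87, 4)  from 3·(22,1) + (21,1)
step 3: (109, 5)  from 1·(87,4) + (22,1)
step 4: (741, 34)  from 6·(109,5) + (87,4)
step 5: (1591, 73)  from 2·(741,34) + (109,5)
…
step 7: (11878, 545)  from 1·(10287,472) + (1591,73)
step 8: (45921, 2107)  from 3·(11878,545) + (10287,472)
step 9: (57799, 2652)  from 1·(45921,2107) + (11878,545)
fundamental: x₁=57799, y₁=2652  (since 3340724401 − 475·7033104 = 1)

57799 2652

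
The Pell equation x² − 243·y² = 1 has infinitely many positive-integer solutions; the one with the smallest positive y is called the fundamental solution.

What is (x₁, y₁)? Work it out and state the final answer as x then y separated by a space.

d=243: √d = [15; 1,1,2,3,15,3,2,1,1,30] (ℓ=10, even), read p_9/q_9
a_0=15:  p_0=15·1+0=15,  q_0=15·0+1=1
a_1=1:  p_1=1·15+1=16,  q_1=1·1+0=1
…
a_3=2:  p_3=2·31+16=78,  q_3=2·2+1=5
…
a_5=15:  p_5=15·265+78=4053,  q_5=15·17+5=260
a_6=3:  p_6=3·4053+265=12424,  q_6=3·260+17=797
…
a_8=1:  p_8=1·28901+12424=41325,  q_8=1·1854+797=2651
a_9=1:  p_9=1·41325+28901=70226,  q_9=1·2651+1854=4505
fundamental: x₁=70226, y₁=4505  (since 4931691076 − 243·20295025 = 1)

70226 4505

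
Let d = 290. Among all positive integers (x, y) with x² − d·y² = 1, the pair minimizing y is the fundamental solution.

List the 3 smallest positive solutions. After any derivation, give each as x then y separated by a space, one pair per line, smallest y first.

579 34
670481 39372
776416419 45592742

d=290: √d = [17; 34] (ℓ=1, odd), read p_1/q_1
i=0: a=17 ⇒ p=17, q=1
i=1: a=34 ⇒ p=579, q=34
→ (579, 34).  Check: 579²=335241, 290·34²=335240, difference 1.
n=2: (579,34)∘(579,34) = (579·579+290·34·34, 579·34+34·579) = (670481,39372)
n=3: (670481,39372)∘(579,34) = (579·670481+290·34·39372, 579·39372+34·670481) = (776416419,45592742)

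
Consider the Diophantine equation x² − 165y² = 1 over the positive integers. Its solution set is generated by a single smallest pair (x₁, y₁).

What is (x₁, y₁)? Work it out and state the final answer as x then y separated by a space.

d=165: √d = [12; 1,5,2,5,1,24] (ℓ=6, even), read p_5/q_5
k=0  a_k=12  p_k/q_k = 12/1
k=1  a_k=1  p_k/q_k = 13/1
k=2  a_k=5  p_k/q_k = 77/6
k=3  a_k=2  p_k/q_k = 167/13
k=4  a_k=5  p_k/q_k = 912/71
k=5  a_k=1  p_k/q_k = 1079/84
(x₁, y₁) = (1079, 84);  1079² − 165·84² = 1 ✓

1079 84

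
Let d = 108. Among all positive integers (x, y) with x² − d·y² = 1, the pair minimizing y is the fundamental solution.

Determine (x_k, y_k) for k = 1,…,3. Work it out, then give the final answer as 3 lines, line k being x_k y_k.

√108 → a₀=10, period (2,1,1,4,1,1,2,20); ℓ=8 even so k=7
a_0=10:  p_0=10·1+0=10,  q_0=10·0+1=1
a_1=2:  p_1=2·10+1=21,  q_1=2·1+0=2
a_2=1:  p_2=1·21+10=31,  q_2=1·2+1=3
…
a_5=1:  p_5=1·239+52=291,  q_5=1·23+5=28
a_6=1:  p_6=1·291+239=530,  q_6=1·28+23=51
a_7=2:  p_7=2·530+291=1351,  q_7=2·51+28=130
→ (1351, 130).  Check: 1351²=1825201, 108·130²=1825200, difference 1.
k=2:  x_2 = 1351·1351+108·130·130 = 3650401,  y_2 = 1351·130+130·1351 = 351260
k=3:  x_3 = 1351·3650401+108·130·351260 = 9863382151,  y_3 = 1351·351260+130·3650401 = 949104390

1351 130
3650401 351260
9863382151 949104390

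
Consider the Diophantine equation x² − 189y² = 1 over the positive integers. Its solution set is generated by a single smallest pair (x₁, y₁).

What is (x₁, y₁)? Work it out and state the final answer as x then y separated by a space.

√189 → a₀=13, period (1,2,1,26); ℓ=4 even so k=3
step 0: (13, 1)  from 13·(1,0) + (0,1)
step 1: (14, 1)  from 1·(13,1) + (1,0)
step 2: (41, 3)  from 2·(14,1) + (13,1)
step 3: (55, 4)  from 1·(41,3) + (14,1)
fundamental: x₁=55, y₁=4  (since 3025 − 189·16 = 1)

55 4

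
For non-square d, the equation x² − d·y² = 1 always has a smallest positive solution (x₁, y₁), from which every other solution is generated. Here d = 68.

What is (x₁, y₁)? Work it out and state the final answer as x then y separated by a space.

√68 → a₀=8, period (4,16); ℓ=2 even so k=1
a_0=8:  p_0=8·1+0=8,  q_0=8·0+1=1
a_1=4:  p_1=4·8+1=33,  q_1=4·1+0=4
→ (33, 4).  Check: 33²=1089, 68·4²=1088, difference 1.

33 4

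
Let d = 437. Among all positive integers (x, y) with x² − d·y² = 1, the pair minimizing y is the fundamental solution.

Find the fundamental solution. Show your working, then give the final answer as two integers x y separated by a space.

d=437: √d = [20; 1,9,2,9,1,40] (ℓ=6, even), read p_5/q_5
a_0=20:  p_0=20·1+0=20,  q_0=20·0+1=1
a_1=1:  p_1=1·20+1=21,  q_1=1·1+0=1
…
a_3=2:  p_3=2·209+21=439,  q_3=2·10+1=21
a_4=9:  p_4=9·439+209=4160,  q_4=9·21+10=199
a_5=1:  p_5=1·4160+439=4599,  q_5=1·199+21=220
→ (4599, 220).  Check: 4599²=21150801, 437·220²=21150800, difference 1.

4599 220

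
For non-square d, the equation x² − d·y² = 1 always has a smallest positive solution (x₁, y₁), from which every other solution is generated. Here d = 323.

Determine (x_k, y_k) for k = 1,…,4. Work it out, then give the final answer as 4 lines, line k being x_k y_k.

18 1
647 36
23274 1295
837217 46584

d=323: √d = [17; 1,34] (ℓ=2, even), read p_1/q_1
i=0: a=17 ⇒ p=17, q=1
i=1: a=1 ⇒ p=18, q=1
→ (18, 1).  Check: 18²=324, 323·1²=323, difference 1.
n=2: (18,1)∘(18,1) = (18·18+323·1·1, 18·1+1·18) = (647,36)
n=3: (647,36)∘(18,1) = (18·647+323·1·36, 18·36+1·647) = (23274,1295)
n=4: (23274,1295)∘(18,1) = (18·23274+323·1·1295, 18·1295+1·23274) = (837217,46584)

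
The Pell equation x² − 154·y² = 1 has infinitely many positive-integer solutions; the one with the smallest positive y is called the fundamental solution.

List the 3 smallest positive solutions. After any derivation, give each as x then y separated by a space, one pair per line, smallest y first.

21295 1716
906954049 73084440
38627172925615 3112666297884

d=154: √d = [12; 2,2,3,1,2,1,3,2,2,24] (ℓ=10, even), read p_9/q_9
a_0=12:  p_0=12·1+0=12,  q_0=12·0+1=1
…
a_2=2:  p_2=2·25+12=62,  q_2=2·2+1=5
a_3=3:  p_3=3·62+25=211,  q_3=3·5+2=17
a_4=1:  p_4=1·211+62=273,  q_4=1·17+5=22
…
a_6=1:  p_6=1·757+273=1030,  q_6=1·61+22=83
…
a_8=2:  p_8=2·3847+1030=8724,  q_8=2·310+83=703
a_9=2:  p_9=2·8724+3847=21295,  q_9=2·703+310=1716
(x₁, y₁) = (21295, 1716);  21295² − 154·1716² = 1 ✓
(x_2, y_2) = (21295·21295 + 154·1716·1716, 21295·1716 + 1716·21295) = (906954049, 73084440)
(x_3, y_3) = (21295·906954049 + 154·1716·73084440, 21295·73084440 + 1716·906954049) = (38627172925615, 3112666297884)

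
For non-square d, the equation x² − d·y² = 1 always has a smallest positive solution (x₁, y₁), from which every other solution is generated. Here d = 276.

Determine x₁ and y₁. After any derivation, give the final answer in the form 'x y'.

7775 468

[16; 1,1,1,1,2,2,2,1,1,1,1,32] for √276; ℓ=12 ⇒ convergent index 11
step 0: (16, 1)  from 16·(1,0) + (0,1)
step 1: (17, 1)  from 1·(16,1) + (1,0)
step 2: (33, 2)  from 1·(17,1) + (16,1)
step 3: (50, 3)  from 1·(33,2) + (17,1)
step 4: (83, 5)  from 1·(50,3) + (33,2)
step 5: (216, 13)  from 2·(83,5) + (50,3)
…
step 9: (3007, 181)  from 1·(1761,106) + (1246,75)
step 10: (4768, 287)  from 1·(3007,181) + (1761,106)
step 11: (7775, 468)  from 1·(4768,287) + (3007,181)
→ (7775, 468).  Check: 7775²=60450625, 276·468²=60450624, difference 1.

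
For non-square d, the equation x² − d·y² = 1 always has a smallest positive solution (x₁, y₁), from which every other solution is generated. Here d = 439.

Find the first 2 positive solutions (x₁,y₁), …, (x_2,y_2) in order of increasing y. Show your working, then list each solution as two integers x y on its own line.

√439 = [20; 1,19,1,40, …], period ℓ=4 (even) → k=3
i=0: a=20 ⇒ p=20, q=1
i=1: a=1 ⇒ p=21, q=1
i=2: a=19 ⇒ p=419, q=20
i=3: a=1 ⇒ p=440, q=21
(x₁, y₁) = (440, 21);  440² − 439·21² = 1 ✓
(440+21√439)^2 = 387199 + 18480√439

440 21
387199 18480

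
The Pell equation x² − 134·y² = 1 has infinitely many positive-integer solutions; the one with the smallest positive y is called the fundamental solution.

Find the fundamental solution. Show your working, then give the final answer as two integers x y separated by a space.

145925 12606

d=134: √d = [11; 1,1,2,1,3,…,1,1,22] (ℓ=14, even), read p_13/q_13
i=0: a=11 ⇒ p=11, q=1
i=1: a=1 ⇒ p=12, q=1
i=2: a=1 ⇒ p=23, q=2
…
i=5: a=3 ⇒ p=301, q=26
…
i=7: a=10 ⇒ p=4121, q=356
i=8: a=1 ⇒ p=4503, q=389
…
i=10: a=1 ⇒ p=22133, q=1912
i=11: a=2 ⇒ p=61896, q=5347
i=12: a=1 ⇒ p=84029, q=7259
i=13: a=1 ⇒ p=145925, q=12606
→ (145925, 12606).  Check: 145925²=21294105625, 134·12606²=21294105624, difference 1.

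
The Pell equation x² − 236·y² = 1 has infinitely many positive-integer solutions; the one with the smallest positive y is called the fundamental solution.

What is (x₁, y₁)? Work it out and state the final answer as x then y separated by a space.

√236 = [15; 2,1,3,5,1,6,1,5,3,1,2,30, …], period ℓ=12 (even) → k=11
k=0  a_k=15  p_k/q_k = 15/1
…
k=2  a_k=1  p_k/q_k = 46/3
…
k=4  a_k=5  p_k/q_k = 891/58
…
k=6  a_k=6  p_k/q_k = 7251/472
…
k=8  a_k=5  p_k/q_k = 48806/3177
k=9  a_k=3  p_k/q_k = 154729/10072
k=10  a_k=1  p_k/q_k = 203535/13249
k=11  a_k=2  p_k/q_k = 561799/36570
→ (561799, 36570).  Check: 561799²=315618116401, 236·36570²=315618116400, difference 1.

561799 36570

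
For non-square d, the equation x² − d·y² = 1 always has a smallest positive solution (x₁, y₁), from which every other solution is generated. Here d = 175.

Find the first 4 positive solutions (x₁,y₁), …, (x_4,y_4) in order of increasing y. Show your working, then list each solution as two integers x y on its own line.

2024 153
8193151 619344
33165873224 2507104359
134255446617601 10148757825888

√175 → a₀=13, period (4,2,1,2,4,26); ℓ=6 even so k=5
k=0  a_k=13  p_k/q_k = 13/1
k=1  a_k=4  p_k/q_k = 53/4
…
k=4  a_k=2  p_k/q_k = 463/35
k=5  a_k=4  p_k/q_k = 2024/153
(x₁, y₁) = (2024, 153);  2024² − 175·153² = 1 ✓
(2024+153√175)^2 = 8193151 + 619344√175
(2024+153√175)^3 = 33165873224 + 2507104359√175
(2024+153√175)^4 = 134255446617601 + 10148757825888√175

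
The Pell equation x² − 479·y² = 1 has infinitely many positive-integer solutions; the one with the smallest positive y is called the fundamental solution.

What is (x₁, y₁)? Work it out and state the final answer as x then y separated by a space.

[21; 1,7,1,3,2,21,2,3,1,7,1,42] for √479; ℓ=12 ⇒ convergent index 11
step 0: (21, 1)  from 21·(1,0) + (0,1)
step 1: (22, 1)  from 1·(21,1) + (1,0)
…
step 3: (197, 9)  from 1·(175,8) + (22,1)
step 4: (766, 35)  from 3·(197,9) + (175,8)
step 5: (1729, 79)  from 2·(766,35) + (197,9)
step 6: (37075, 1694)  from 21·(1729,79) + (766,35)
step 7: (75879, 3467)  from 2·(37075,1694) + (1729,79)
step 8: (264712, 12095)  from 3·(75879,3467) + (37075,1694)
…
step 10: (2648849, 121029)  from 7·(340591,15562) + (264712,12095)
step 11: (2989440, 136591)  from 1·(2648849,121029) + (340591,15562)
fundamental: x₁=2989440, y₁=136591  (since 8936751513600 − 479·18657101281 = 1)

2989440 136591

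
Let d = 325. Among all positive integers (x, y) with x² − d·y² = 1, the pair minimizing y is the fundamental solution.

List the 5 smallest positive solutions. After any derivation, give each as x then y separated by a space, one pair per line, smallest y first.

649 36
842401 46728
1093435849 60652908
1419278889601 78727427856
1842222905266249 102188140704180

√325 → a₀=18, period (36); ℓ=1 odd so k=1
i=0: a=18 ⇒ p=18, q=1
i=1: a=36 ⇒ p=649, q=36
→ (649, 36).  Check: 649²=421201, 325·36²=421200, difference 1.
k=2:  x_2 = 649·649+325·36·36 = 842401,  y_2 = 649·36+36·649 = 46728
k=3:  x_3 = 649·842401+325·36·46728 = 1093435849,  y_3 = 649·46728+36·842401 = 60652908
k=4:  x_4 = 649·1093435849+325·36·60652908 = 1419278889601,  y_4 = 649·60652908+36·1093435849 = 78727427856
k=5:  x_5 = 649·1419278889601+325·36·78727427856 = 1842222905266249,  y_5 = 649·78727427856+36·1419278889601 = 102188140704180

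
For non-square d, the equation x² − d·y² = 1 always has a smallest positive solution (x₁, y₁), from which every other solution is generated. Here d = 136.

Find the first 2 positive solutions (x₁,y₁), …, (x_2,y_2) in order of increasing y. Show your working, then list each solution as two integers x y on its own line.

d=136: √d = [11; 1,1,1,22] (ℓ=4, even), read p_3/q_3
step 0: (11, 1)  from 11·(1,0) + (0,1)
…
step 2: (23, 2)  from 1·(12,1) + (11,1)
step 3: (35, 3)  from 1·(23,2) + (12,1)
(x₁, y₁) = (35, 3);  35² − 136·3² = 1 ✓
k=2:  x_2 = 35·35+136·3·3 = 2449,  y_2 = 35·3+3·35 = 210

35 3
2449 210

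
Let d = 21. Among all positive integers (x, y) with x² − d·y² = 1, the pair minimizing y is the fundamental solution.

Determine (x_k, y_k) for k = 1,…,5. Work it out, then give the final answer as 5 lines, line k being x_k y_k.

[4; 1,1,2,1,1,8] for √21; ℓ=6 ⇒ convergent index 5
k=0  a_k=4  p_k/q_k = 4/1
…
k=4  a_k=1  p_k/q_k = 32/7
k=5  a_k=1  p_k/q_k = 55/12
(x₁, y₁) = (55, 12);  55² − 21·12² = 1 ✓
(x_2, y_2) = (55·55 + 21·12·12, 55·12 + 12·55) = (6049, 1320)
(x_3, y_3) = (55·6049 + 21·12·1320, 55·1320 + 12·6049) = (665335, 145188)
(x_4, y_4) = (55·665335 + 21·12·145188, 55·145188 + 12·665335) = (73180801, 15969360)
(x_5, y_5) = (55·73180801 + 21·12·15969360, 55·15969360 + 12·73180801) = (8049222775, 1756484412)

55 12
6049 1320
665335 145188
73180801 15969360
8049222775 1756484412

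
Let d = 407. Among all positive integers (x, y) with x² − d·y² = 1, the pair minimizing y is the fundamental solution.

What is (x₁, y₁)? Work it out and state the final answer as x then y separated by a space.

2663 132

√407 = [20; 5,1,2,1,5,40, …], period ℓ=6 (even) → k=5
k=0  a_k=20  p_k/q_k = 20/1
k=1  a_k=5  p_k/q_k = 101/5
k=2  a_k=1  p_k/q_k = 121/6
k=3  a_k=2  p_k/q_k = 343/17
k=4  a_k=1  p_k/q_k = 464/23
k=5  a_k=5  p_k/q_k = 2663/132
fundamental: x₁=2663, y₁=132  (since 7091569 − 407·17424 = 1)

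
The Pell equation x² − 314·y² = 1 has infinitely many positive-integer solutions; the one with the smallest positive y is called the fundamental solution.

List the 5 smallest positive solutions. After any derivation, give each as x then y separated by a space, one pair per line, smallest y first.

√314 = [17; 1,2,1,1,2,1,34, …], period ℓ=7 (odd) → k=13
a_0=17:  p_0=17·1+0=17,  q_0=17·0+1=1
a_1=1:  p_1=1·17+1=18,  q_1=1·1+0=1
…
a_4=1:  p_4=1·71+53=124,  q_4=1·4+3=7
a_5=2:  p_5=2·124+71=319,  q_5=2·7+4=18
…
a_10=1:  p_10=1·47029+15824=62853,  q_10=1·2654+893=3547
…
a_12=2:  p_12=2·109882+62853=282617,  q_12=2·6201+3547=15949
a_13=1:  p_13=1·282617+109882=392499,  q_13=1·15949+6201=22150
fundamental: x₁=392499, y₁=22150  (since 154055465001 − 314·490622500 = 1)
n=2: (392499,22150)∘(392499,22150) = (392499·392499+314·22150·22150, 392499·22150+22150·392499) = (308110930001,17387705700)
n=3: (308110930001,17387705700)∘(392499,22150) = (392499·308110930001+314·22150·17387705700, 392499·17387705700+22150·308110930001) = (241866463828532499,13649314199066450)
n=4: (241866463828532499,13649314199066450)∘(392499,22150) = (392499·241866463828532499+314·22150·13649314199066450, 392499·13649314199066450+22150·241866463828532499) = (189864690372162243720001,10714684347621377411400)
n=5: (189864690372162243720001,10714684347621377411400)∘(392499,22150) = (392499·189864690372162243720001+314·22150·10714684347621377411400, 392499·10714684347621377411400+22150·189864690372162243720001) = (149043402212524750531884812499,8411005783500436710995110750)

392499 22150
308110930001 17387705700
241866463828532499 13649314199066450
189864690372162243720001 10714684347621377411400
149043402212524750531884812499 8411005783500436710995110750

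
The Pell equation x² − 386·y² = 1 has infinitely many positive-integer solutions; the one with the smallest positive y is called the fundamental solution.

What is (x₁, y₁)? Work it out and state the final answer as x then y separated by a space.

111555 5678

√386 → a₀=19, period (1,1,1,4,1,18,1,4,1,1,1,38); ℓ=12 even so k=11
i=0: a=19 ⇒ p=19, q=1
…
i=3: a=1 ⇒ p=59, q=3
…
i=6: a=18 ⇒ p=6287, q=320
i=7: a=1 ⇒ p=6621, q=337
…
i=10: a=1 ⇒ p=72163, q=3673
i=11: a=1 ⇒ p=111555, q=5678
→ (111555, 5678).  Check: 111555²=12444518025, 386·5678²=12444518024, difference 1.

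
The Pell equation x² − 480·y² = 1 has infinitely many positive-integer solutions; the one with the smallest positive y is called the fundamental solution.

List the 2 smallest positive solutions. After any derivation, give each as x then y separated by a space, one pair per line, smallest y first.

241 11
116161 5302

√480 → a₀=21, period (1,9,1,42); ℓ=4 even so k=3
k=0  a_k=21  p_k/q_k = 21/1
…
k=2  a_k=9  p_k/q_k = 219/10
k=3  a_k=1  p_k/q_k = 241/11
→ (241, 11).  Check: 241²=58081, 480·11²=58080, difference 1.
k=2:  x_2 = 241·241+480·11·11 = 116161,  y_2 = 241·11+11·241 = 5302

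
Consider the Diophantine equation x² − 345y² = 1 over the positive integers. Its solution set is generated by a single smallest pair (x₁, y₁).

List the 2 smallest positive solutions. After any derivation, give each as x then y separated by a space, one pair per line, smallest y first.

d=345: √d = [18; 1,1,2,1,6,1,2,1,1,36] (ℓ=10, even), read p_9/q_9
k=0  a_k=18  p_k/q_k = 18/1
k=1  a_k=1  p_k/q_k = 19/1
k=2  a_k=1  p_k/q_k = 37/2
k=3  a_k=2  p_k/q_k = 93/5
k=4  a_k=1  p_k/q_k = 130/7
k=5  a_k=6  p_k/q_k = 873/47
k=6  a_k=1  p_k/q_k = 1003/54
k=7  a_k=2  p_k/q_k = 2879/155
k=8  a_k=1  p_k/q_k = 3882/209
k=9  a_k=1  p_k/q_k = 6761/364
→ (6761, 364).  Check: 6761²=45711121, 345·364²=45711120, difference 1.
(x_2, y_2) = (6761·6761 + 345·364·364, 6761·364 + 364·6761) = (91422241, 4922008)

6761 364
91422241 4922008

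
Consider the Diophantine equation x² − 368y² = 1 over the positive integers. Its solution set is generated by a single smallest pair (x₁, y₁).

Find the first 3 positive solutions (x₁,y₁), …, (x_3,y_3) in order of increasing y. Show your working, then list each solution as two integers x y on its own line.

1151 60
2649601 138120
6099380351 317952180

√368 → a₀=19, period (5,2,5,38); ℓ=4 even so k=3
step 0: (19, 1)  from 19·(1,0) + (0,1)
step 1: (96, 5)  from 5·(19,1) + (1,0)
step 2: (211, 11)  from 2·(96,5) + (19,1)
step 3: (1151, 60)  from 5·(211,11) + (96,5)
(x₁, y₁) = (1151, 60);  1151² − 368·60² = 1 ✓
(x_2, y_2) = (1151·1151 + 368·60·60, 1151·60 + 60·1151) = (2649601, 138120)
(x_3, y_3) = (1151·2649601 + 368·60·138120, 1151·138120 + 60·2649601) = (6099380351, 317952180)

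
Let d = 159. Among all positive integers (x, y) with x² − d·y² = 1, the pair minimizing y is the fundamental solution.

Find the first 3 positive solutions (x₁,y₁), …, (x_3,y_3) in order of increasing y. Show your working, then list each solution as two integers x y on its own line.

1324 105
3505951 278040
9283756924 736249815

√159 = [12; 1,1,1,1,3,1,1,1,1,24, …], period ℓ=10 (even) → k=9
i=0: a=12 ⇒ p=12, q=1
…
i=3: a=1 ⇒ p=38, q=3
i=4: a=1 ⇒ p=63, q=5
i=5: a=3 ⇒ p=227, q=18
i=6: a=1 ⇒ p=290, q=23
i=7: a=1 ⇒ p=517, q=41
i=8: a=1 ⇒ p=807, q=64
i=9: a=1 ⇒ p=1324, q=105
(x₁, y₁) = (1324, 105);  1324² − 159·105² = 1 ✓
(x_2, y_2) = (1324·1324 + 159·105·105, 1324·105 + 105·1324) = (3505951, 278040)
(x_3, y_3) = (1324·3505951 + 159·105·278040, 1324·278040 + 105·3505951) = (9283756924, 736249815)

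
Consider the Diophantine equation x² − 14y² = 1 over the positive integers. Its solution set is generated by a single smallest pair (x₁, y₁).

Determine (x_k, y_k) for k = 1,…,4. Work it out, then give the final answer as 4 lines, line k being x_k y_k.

15 4
449 120
13455 3596
403201 107760

√14 → a₀=3, period (1,2,1,6); ℓ=4 even so k=3
step 0: (3, 1)  from 3·(1,0) + (0,1)
step 1: (4, 1)  from 1·(3,1) + (1,0)
step 2: (11, 3)  from 2·(4,1) + (3,1)
step 3: (15, 4)  from 1·(11,3) + (4,1)
→ (15, 4).  Check: 15²=225, 14·4²=224, difference 1.
k=2:  x_2 = 15·15+14·4·4 = 449,  y_2 = 15·4+4·15 = 120
k=3:  x_3 = 15·449+14·4·120 = 13455,  y_3 = 15·120+4·449 = 3596
k=4:  x_4 = 15·13455+14·4·3596 = 403201,  y_4 = 15·3596+4·13455 = 107760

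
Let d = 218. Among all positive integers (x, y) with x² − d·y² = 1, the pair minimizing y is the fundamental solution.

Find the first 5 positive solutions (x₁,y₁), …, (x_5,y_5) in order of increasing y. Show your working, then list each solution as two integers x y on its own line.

126003 8534
31753512017 2150619204
8002075549230099 541968943114690
2016571050827526816577 136579425476409948936
508188004226839647389073363 34418834696066196648450926

√218 = [14; 1,3,3,1,28, …], period ℓ=5 (odd) → k=9
k=0  a_k=14  p_k/q_k = 14/1
…
k=5  a_k=28  p_k/q_k = 7220/489
k=6  a_k=1  p_k/q_k = 7471/506
k=7  a_k=3  p_k/q_k = 29633/2007
k=8  a_k=3  p_k/q_k = 96370/6527
k=9  a_k=1  p_k/q_k = 126003/8534
→ (126003, 8534).  Check: 126003²=15876756009, 218·8534²=15876756008, difference 1.
(x_2, y_2) = (126003·126003 + 218·8534·8534, 126003·8534 + 8534·126003) = (31753512017, 2150619204)
(x_3, y_3) = (126003·31753512017 + 218·8534·2150619204, 126003·2150619204 + 8534·31753512017) = (8002075549230099, 541968943114690)
(x_4, y_4) = (126003·8002075549230099 + 218·8534·541968943114690, 126003·541968943114690 + 8534·8002075549230099) = (2016571050827526816577, 136579425476409948936)
(x_5, y_5) = (126003·2016571050827526816577 + 218·8534·136579425476409948936, 126003·136579425476409948936 + 8534·2016571050827526816577) = (508188004226839647389073363, 34418834696066196648450926)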